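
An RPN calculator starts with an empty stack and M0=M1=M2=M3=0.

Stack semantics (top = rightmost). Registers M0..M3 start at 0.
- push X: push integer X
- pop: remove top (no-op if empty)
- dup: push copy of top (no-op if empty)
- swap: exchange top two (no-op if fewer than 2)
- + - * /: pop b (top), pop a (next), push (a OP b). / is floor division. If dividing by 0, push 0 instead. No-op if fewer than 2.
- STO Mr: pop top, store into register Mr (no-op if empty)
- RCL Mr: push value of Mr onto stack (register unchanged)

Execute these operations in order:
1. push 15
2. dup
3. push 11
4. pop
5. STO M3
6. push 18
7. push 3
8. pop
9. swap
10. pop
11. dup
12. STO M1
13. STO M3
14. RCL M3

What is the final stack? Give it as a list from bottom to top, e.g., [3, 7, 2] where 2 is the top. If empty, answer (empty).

After op 1 (push 15): stack=[15] mem=[0,0,0,0]
After op 2 (dup): stack=[15,15] mem=[0,0,0,0]
After op 3 (push 11): stack=[15,15,11] mem=[0,0,0,0]
After op 4 (pop): stack=[15,15] mem=[0,0,0,0]
After op 5 (STO M3): stack=[15] mem=[0,0,0,15]
After op 6 (push 18): stack=[15,18] mem=[0,0,0,15]
After op 7 (push 3): stack=[15,18,3] mem=[0,0,0,15]
After op 8 (pop): stack=[15,18] mem=[0,0,0,15]
After op 9 (swap): stack=[18,15] mem=[0,0,0,15]
After op 10 (pop): stack=[18] mem=[0,0,0,15]
After op 11 (dup): stack=[18,18] mem=[0,0,0,15]
After op 12 (STO M1): stack=[18] mem=[0,18,0,15]
After op 13 (STO M3): stack=[empty] mem=[0,18,0,18]
After op 14 (RCL M3): stack=[18] mem=[0,18,0,18]

Answer: [18]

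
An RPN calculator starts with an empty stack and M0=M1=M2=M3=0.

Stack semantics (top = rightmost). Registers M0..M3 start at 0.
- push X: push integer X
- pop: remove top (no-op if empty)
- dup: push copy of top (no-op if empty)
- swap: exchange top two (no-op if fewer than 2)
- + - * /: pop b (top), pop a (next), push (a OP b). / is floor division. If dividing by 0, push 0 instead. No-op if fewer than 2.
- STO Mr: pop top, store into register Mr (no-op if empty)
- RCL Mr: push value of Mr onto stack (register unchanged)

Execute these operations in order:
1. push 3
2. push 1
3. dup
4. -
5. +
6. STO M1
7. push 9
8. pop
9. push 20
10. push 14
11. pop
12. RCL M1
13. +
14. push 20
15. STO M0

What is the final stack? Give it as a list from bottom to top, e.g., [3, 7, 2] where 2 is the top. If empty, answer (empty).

After op 1 (push 3): stack=[3] mem=[0,0,0,0]
After op 2 (push 1): stack=[3,1] mem=[0,0,0,0]
After op 3 (dup): stack=[3,1,1] mem=[0,0,0,0]
After op 4 (-): stack=[3,0] mem=[0,0,0,0]
After op 5 (+): stack=[3] mem=[0,0,0,0]
After op 6 (STO M1): stack=[empty] mem=[0,3,0,0]
After op 7 (push 9): stack=[9] mem=[0,3,0,0]
After op 8 (pop): stack=[empty] mem=[0,3,0,0]
After op 9 (push 20): stack=[20] mem=[0,3,0,0]
After op 10 (push 14): stack=[20,14] mem=[0,3,0,0]
After op 11 (pop): stack=[20] mem=[0,3,0,0]
After op 12 (RCL M1): stack=[20,3] mem=[0,3,0,0]
After op 13 (+): stack=[23] mem=[0,3,0,0]
After op 14 (push 20): stack=[23,20] mem=[0,3,0,0]
After op 15 (STO M0): stack=[23] mem=[20,3,0,0]

Answer: [23]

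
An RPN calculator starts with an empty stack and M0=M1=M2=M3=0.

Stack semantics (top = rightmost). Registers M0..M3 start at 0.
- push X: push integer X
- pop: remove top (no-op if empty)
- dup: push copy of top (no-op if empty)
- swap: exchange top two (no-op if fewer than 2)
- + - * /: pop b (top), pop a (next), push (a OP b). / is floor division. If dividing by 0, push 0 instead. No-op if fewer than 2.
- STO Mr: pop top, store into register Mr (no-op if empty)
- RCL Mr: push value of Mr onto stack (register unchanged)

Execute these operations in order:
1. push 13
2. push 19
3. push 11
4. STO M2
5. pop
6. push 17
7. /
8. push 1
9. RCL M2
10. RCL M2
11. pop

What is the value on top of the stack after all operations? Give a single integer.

Answer: 11

Derivation:
After op 1 (push 13): stack=[13] mem=[0,0,0,0]
After op 2 (push 19): stack=[13,19] mem=[0,0,0,0]
After op 3 (push 11): stack=[13,19,11] mem=[0,0,0,0]
After op 4 (STO M2): stack=[13,19] mem=[0,0,11,0]
After op 5 (pop): stack=[13] mem=[0,0,11,0]
After op 6 (push 17): stack=[13,17] mem=[0,0,11,0]
After op 7 (/): stack=[0] mem=[0,0,11,0]
After op 8 (push 1): stack=[0,1] mem=[0,0,11,0]
After op 9 (RCL M2): stack=[0,1,11] mem=[0,0,11,0]
After op 10 (RCL M2): stack=[0,1,11,11] mem=[0,0,11,0]
After op 11 (pop): stack=[0,1,11] mem=[0,0,11,0]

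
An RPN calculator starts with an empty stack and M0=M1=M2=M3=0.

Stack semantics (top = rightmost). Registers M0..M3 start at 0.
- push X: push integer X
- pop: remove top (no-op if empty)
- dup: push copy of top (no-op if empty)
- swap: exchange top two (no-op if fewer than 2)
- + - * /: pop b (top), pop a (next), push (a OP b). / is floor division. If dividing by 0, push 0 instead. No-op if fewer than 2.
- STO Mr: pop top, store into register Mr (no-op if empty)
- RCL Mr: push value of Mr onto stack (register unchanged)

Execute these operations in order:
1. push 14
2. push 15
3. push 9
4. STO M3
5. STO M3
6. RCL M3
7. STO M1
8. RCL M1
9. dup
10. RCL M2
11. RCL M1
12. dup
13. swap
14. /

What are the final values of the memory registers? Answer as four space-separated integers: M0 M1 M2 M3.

Answer: 0 15 0 15

Derivation:
After op 1 (push 14): stack=[14] mem=[0,0,0,0]
After op 2 (push 15): stack=[14,15] mem=[0,0,0,0]
After op 3 (push 9): stack=[14,15,9] mem=[0,0,0,0]
After op 4 (STO M3): stack=[14,15] mem=[0,0,0,9]
After op 5 (STO M3): stack=[14] mem=[0,0,0,15]
After op 6 (RCL M3): stack=[14,15] mem=[0,0,0,15]
After op 7 (STO M1): stack=[14] mem=[0,15,0,15]
After op 8 (RCL M1): stack=[14,15] mem=[0,15,0,15]
After op 9 (dup): stack=[14,15,15] mem=[0,15,0,15]
After op 10 (RCL M2): stack=[14,15,15,0] mem=[0,15,0,15]
After op 11 (RCL M1): stack=[14,15,15,0,15] mem=[0,15,0,15]
After op 12 (dup): stack=[14,15,15,0,15,15] mem=[0,15,0,15]
After op 13 (swap): stack=[14,15,15,0,15,15] mem=[0,15,0,15]
After op 14 (/): stack=[14,15,15,0,1] mem=[0,15,0,15]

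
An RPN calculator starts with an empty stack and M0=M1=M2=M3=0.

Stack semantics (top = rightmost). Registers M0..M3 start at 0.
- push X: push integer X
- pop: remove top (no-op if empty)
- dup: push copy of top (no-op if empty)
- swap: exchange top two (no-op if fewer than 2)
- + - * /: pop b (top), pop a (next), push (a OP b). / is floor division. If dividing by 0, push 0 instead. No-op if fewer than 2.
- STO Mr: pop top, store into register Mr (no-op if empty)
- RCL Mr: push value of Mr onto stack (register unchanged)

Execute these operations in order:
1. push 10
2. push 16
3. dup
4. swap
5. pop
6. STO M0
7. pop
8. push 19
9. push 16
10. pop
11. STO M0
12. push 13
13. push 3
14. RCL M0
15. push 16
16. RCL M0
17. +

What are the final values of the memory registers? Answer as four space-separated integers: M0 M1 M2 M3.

After op 1 (push 10): stack=[10] mem=[0,0,0,0]
After op 2 (push 16): stack=[10,16] mem=[0,0,0,0]
After op 3 (dup): stack=[10,16,16] mem=[0,0,0,0]
After op 4 (swap): stack=[10,16,16] mem=[0,0,0,0]
After op 5 (pop): stack=[10,16] mem=[0,0,0,0]
After op 6 (STO M0): stack=[10] mem=[16,0,0,0]
After op 7 (pop): stack=[empty] mem=[16,0,0,0]
After op 8 (push 19): stack=[19] mem=[16,0,0,0]
After op 9 (push 16): stack=[19,16] mem=[16,0,0,0]
After op 10 (pop): stack=[19] mem=[16,0,0,0]
After op 11 (STO M0): stack=[empty] mem=[19,0,0,0]
After op 12 (push 13): stack=[13] mem=[19,0,0,0]
After op 13 (push 3): stack=[13,3] mem=[19,0,0,0]
After op 14 (RCL M0): stack=[13,3,19] mem=[19,0,0,0]
After op 15 (push 16): stack=[13,3,19,16] mem=[19,0,0,0]
After op 16 (RCL M0): stack=[13,3,19,16,19] mem=[19,0,0,0]
After op 17 (+): stack=[13,3,19,35] mem=[19,0,0,0]

Answer: 19 0 0 0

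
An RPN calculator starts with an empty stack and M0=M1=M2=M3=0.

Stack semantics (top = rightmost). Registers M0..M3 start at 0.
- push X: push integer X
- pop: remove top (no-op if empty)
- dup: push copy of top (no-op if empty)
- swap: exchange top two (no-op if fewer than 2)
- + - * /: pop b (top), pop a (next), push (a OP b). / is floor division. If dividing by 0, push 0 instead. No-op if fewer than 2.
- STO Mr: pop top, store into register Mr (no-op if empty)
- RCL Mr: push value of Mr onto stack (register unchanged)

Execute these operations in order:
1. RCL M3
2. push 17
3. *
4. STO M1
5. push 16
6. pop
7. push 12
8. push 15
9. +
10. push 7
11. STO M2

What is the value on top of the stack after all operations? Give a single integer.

Answer: 27

Derivation:
After op 1 (RCL M3): stack=[0] mem=[0,0,0,0]
After op 2 (push 17): stack=[0,17] mem=[0,0,0,0]
After op 3 (*): stack=[0] mem=[0,0,0,0]
After op 4 (STO M1): stack=[empty] mem=[0,0,0,0]
After op 5 (push 16): stack=[16] mem=[0,0,0,0]
After op 6 (pop): stack=[empty] mem=[0,0,0,0]
After op 7 (push 12): stack=[12] mem=[0,0,0,0]
After op 8 (push 15): stack=[12,15] mem=[0,0,0,0]
After op 9 (+): stack=[27] mem=[0,0,0,0]
After op 10 (push 7): stack=[27,7] mem=[0,0,0,0]
After op 11 (STO M2): stack=[27] mem=[0,0,7,0]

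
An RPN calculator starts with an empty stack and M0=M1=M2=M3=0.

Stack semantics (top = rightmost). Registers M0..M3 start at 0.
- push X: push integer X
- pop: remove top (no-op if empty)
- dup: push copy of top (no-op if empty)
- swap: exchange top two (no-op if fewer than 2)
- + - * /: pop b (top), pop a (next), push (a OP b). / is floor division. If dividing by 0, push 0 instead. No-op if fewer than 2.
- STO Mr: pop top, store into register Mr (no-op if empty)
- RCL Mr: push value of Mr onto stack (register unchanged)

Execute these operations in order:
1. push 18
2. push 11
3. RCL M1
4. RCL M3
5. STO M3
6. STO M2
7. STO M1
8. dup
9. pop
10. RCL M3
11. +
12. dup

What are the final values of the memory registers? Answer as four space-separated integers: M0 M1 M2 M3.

Answer: 0 11 0 0

Derivation:
After op 1 (push 18): stack=[18] mem=[0,0,0,0]
After op 2 (push 11): stack=[18,11] mem=[0,0,0,0]
After op 3 (RCL M1): stack=[18,11,0] mem=[0,0,0,0]
After op 4 (RCL M3): stack=[18,11,0,0] mem=[0,0,0,0]
After op 5 (STO M3): stack=[18,11,0] mem=[0,0,0,0]
After op 6 (STO M2): stack=[18,11] mem=[0,0,0,0]
After op 7 (STO M1): stack=[18] mem=[0,11,0,0]
After op 8 (dup): stack=[18,18] mem=[0,11,0,0]
After op 9 (pop): stack=[18] mem=[0,11,0,0]
After op 10 (RCL M3): stack=[18,0] mem=[0,11,0,0]
After op 11 (+): stack=[18] mem=[0,11,0,0]
After op 12 (dup): stack=[18,18] mem=[0,11,0,0]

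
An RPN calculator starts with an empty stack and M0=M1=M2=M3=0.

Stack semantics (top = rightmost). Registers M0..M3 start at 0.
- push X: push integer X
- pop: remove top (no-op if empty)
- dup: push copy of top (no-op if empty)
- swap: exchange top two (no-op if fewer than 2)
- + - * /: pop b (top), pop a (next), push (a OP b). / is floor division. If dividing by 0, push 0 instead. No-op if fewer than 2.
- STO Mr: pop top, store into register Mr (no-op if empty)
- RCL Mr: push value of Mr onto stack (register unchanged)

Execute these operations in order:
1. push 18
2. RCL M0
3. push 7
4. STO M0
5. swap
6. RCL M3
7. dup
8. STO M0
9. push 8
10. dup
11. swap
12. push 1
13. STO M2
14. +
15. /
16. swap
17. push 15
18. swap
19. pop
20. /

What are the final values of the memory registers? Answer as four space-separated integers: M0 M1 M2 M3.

Answer: 0 0 1 0

Derivation:
After op 1 (push 18): stack=[18] mem=[0,0,0,0]
After op 2 (RCL M0): stack=[18,0] mem=[0,0,0,0]
After op 3 (push 7): stack=[18,0,7] mem=[0,0,0,0]
After op 4 (STO M0): stack=[18,0] mem=[7,0,0,0]
After op 5 (swap): stack=[0,18] mem=[7,0,0,0]
After op 6 (RCL M3): stack=[0,18,0] mem=[7,0,0,0]
After op 7 (dup): stack=[0,18,0,0] mem=[7,0,0,0]
After op 8 (STO M0): stack=[0,18,0] mem=[0,0,0,0]
After op 9 (push 8): stack=[0,18,0,8] mem=[0,0,0,0]
After op 10 (dup): stack=[0,18,0,8,8] mem=[0,0,0,0]
After op 11 (swap): stack=[0,18,0,8,8] mem=[0,0,0,0]
After op 12 (push 1): stack=[0,18,0,8,8,1] mem=[0,0,0,0]
After op 13 (STO M2): stack=[0,18,0,8,8] mem=[0,0,1,0]
After op 14 (+): stack=[0,18,0,16] mem=[0,0,1,0]
After op 15 (/): stack=[0,18,0] mem=[0,0,1,0]
After op 16 (swap): stack=[0,0,18] mem=[0,0,1,0]
After op 17 (push 15): stack=[0,0,18,15] mem=[0,0,1,0]
After op 18 (swap): stack=[0,0,15,18] mem=[0,0,1,0]
After op 19 (pop): stack=[0,0,15] mem=[0,0,1,0]
After op 20 (/): stack=[0,0] mem=[0,0,1,0]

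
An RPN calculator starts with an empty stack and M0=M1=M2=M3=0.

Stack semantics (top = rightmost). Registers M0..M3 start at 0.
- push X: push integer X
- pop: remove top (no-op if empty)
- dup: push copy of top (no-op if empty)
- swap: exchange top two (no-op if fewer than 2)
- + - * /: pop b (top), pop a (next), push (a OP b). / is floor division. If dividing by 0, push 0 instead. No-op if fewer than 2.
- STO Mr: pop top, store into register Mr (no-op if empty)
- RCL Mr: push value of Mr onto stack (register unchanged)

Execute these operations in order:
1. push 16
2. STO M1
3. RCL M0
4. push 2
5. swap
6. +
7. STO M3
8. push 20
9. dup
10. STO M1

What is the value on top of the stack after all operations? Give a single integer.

Answer: 20

Derivation:
After op 1 (push 16): stack=[16] mem=[0,0,0,0]
After op 2 (STO M1): stack=[empty] mem=[0,16,0,0]
After op 3 (RCL M0): stack=[0] mem=[0,16,0,0]
After op 4 (push 2): stack=[0,2] mem=[0,16,0,0]
After op 5 (swap): stack=[2,0] mem=[0,16,0,0]
After op 6 (+): stack=[2] mem=[0,16,0,0]
After op 7 (STO M3): stack=[empty] mem=[0,16,0,2]
After op 8 (push 20): stack=[20] mem=[0,16,0,2]
After op 9 (dup): stack=[20,20] mem=[0,16,0,2]
After op 10 (STO M1): stack=[20] mem=[0,20,0,2]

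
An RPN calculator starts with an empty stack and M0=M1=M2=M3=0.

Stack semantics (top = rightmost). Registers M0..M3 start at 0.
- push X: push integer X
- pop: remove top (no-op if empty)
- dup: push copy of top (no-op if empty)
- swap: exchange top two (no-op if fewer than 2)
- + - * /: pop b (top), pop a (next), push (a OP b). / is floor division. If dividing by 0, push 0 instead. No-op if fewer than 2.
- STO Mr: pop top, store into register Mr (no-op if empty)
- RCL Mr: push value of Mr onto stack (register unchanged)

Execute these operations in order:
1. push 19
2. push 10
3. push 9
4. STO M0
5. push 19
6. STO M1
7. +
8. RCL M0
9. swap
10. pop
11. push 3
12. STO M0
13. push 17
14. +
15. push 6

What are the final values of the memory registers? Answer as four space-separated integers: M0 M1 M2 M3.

Answer: 3 19 0 0

Derivation:
After op 1 (push 19): stack=[19] mem=[0,0,0,0]
After op 2 (push 10): stack=[19,10] mem=[0,0,0,0]
After op 3 (push 9): stack=[19,10,9] mem=[0,0,0,0]
After op 4 (STO M0): stack=[19,10] mem=[9,0,0,0]
After op 5 (push 19): stack=[19,10,19] mem=[9,0,0,0]
After op 6 (STO M1): stack=[19,10] mem=[9,19,0,0]
After op 7 (+): stack=[29] mem=[9,19,0,0]
After op 8 (RCL M0): stack=[29,9] mem=[9,19,0,0]
After op 9 (swap): stack=[9,29] mem=[9,19,0,0]
After op 10 (pop): stack=[9] mem=[9,19,0,0]
After op 11 (push 3): stack=[9,3] mem=[9,19,0,0]
After op 12 (STO M0): stack=[9] mem=[3,19,0,0]
After op 13 (push 17): stack=[9,17] mem=[3,19,0,0]
After op 14 (+): stack=[26] mem=[3,19,0,0]
After op 15 (push 6): stack=[26,6] mem=[3,19,0,0]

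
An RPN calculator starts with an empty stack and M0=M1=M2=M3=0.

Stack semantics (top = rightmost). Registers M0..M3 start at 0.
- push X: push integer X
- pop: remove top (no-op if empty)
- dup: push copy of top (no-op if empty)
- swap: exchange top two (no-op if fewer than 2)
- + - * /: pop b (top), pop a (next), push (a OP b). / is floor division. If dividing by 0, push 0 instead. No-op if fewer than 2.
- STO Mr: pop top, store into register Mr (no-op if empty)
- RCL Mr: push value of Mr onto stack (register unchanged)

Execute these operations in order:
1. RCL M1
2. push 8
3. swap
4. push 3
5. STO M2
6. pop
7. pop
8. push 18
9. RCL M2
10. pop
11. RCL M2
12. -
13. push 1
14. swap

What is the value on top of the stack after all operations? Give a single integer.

After op 1 (RCL M1): stack=[0] mem=[0,0,0,0]
After op 2 (push 8): stack=[0,8] mem=[0,0,0,0]
After op 3 (swap): stack=[8,0] mem=[0,0,0,0]
After op 4 (push 3): stack=[8,0,3] mem=[0,0,0,0]
After op 5 (STO M2): stack=[8,0] mem=[0,0,3,0]
After op 6 (pop): stack=[8] mem=[0,0,3,0]
After op 7 (pop): stack=[empty] mem=[0,0,3,0]
After op 8 (push 18): stack=[18] mem=[0,0,3,0]
After op 9 (RCL M2): stack=[18,3] mem=[0,0,3,0]
After op 10 (pop): stack=[18] mem=[0,0,3,0]
After op 11 (RCL M2): stack=[18,3] mem=[0,0,3,0]
After op 12 (-): stack=[15] mem=[0,0,3,0]
After op 13 (push 1): stack=[15,1] mem=[0,0,3,0]
After op 14 (swap): stack=[1,15] mem=[0,0,3,0]

Answer: 15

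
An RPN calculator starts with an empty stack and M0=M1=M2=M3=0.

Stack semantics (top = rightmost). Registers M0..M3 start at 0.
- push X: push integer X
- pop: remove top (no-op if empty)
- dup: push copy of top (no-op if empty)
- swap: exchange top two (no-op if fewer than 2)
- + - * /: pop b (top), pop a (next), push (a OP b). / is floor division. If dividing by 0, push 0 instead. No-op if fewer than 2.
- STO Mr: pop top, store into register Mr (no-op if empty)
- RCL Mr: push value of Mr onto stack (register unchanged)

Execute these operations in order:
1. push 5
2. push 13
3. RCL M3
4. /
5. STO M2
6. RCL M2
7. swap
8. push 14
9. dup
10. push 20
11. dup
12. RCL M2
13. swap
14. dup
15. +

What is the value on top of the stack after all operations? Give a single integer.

Answer: 40

Derivation:
After op 1 (push 5): stack=[5] mem=[0,0,0,0]
After op 2 (push 13): stack=[5,13] mem=[0,0,0,0]
After op 3 (RCL M3): stack=[5,13,0] mem=[0,0,0,0]
After op 4 (/): stack=[5,0] mem=[0,0,0,0]
After op 5 (STO M2): stack=[5] mem=[0,0,0,0]
After op 6 (RCL M2): stack=[5,0] mem=[0,0,0,0]
After op 7 (swap): stack=[0,5] mem=[0,0,0,0]
After op 8 (push 14): stack=[0,5,14] mem=[0,0,0,0]
After op 9 (dup): stack=[0,5,14,14] mem=[0,0,0,0]
After op 10 (push 20): stack=[0,5,14,14,20] mem=[0,0,0,0]
After op 11 (dup): stack=[0,5,14,14,20,20] mem=[0,0,0,0]
After op 12 (RCL M2): stack=[0,5,14,14,20,20,0] mem=[0,0,0,0]
After op 13 (swap): stack=[0,5,14,14,20,0,20] mem=[0,0,0,0]
After op 14 (dup): stack=[0,5,14,14,20,0,20,20] mem=[0,0,0,0]
After op 15 (+): stack=[0,5,14,14,20,0,40] mem=[0,0,0,0]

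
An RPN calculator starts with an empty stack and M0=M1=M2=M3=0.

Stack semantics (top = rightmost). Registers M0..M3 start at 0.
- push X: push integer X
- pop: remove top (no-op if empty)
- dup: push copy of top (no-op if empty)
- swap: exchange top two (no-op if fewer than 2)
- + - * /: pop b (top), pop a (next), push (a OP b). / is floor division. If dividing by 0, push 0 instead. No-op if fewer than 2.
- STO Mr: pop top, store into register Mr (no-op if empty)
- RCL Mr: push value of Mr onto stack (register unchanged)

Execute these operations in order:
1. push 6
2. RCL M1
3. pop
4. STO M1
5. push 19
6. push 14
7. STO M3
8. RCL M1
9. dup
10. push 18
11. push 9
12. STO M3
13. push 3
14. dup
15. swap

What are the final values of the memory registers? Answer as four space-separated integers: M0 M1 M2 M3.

Answer: 0 6 0 9

Derivation:
After op 1 (push 6): stack=[6] mem=[0,0,0,0]
After op 2 (RCL M1): stack=[6,0] mem=[0,0,0,0]
After op 3 (pop): stack=[6] mem=[0,0,0,0]
After op 4 (STO M1): stack=[empty] mem=[0,6,0,0]
After op 5 (push 19): stack=[19] mem=[0,6,0,0]
After op 6 (push 14): stack=[19,14] mem=[0,6,0,0]
After op 7 (STO M3): stack=[19] mem=[0,6,0,14]
After op 8 (RCL M1): stack=[19,6] mem=[0,6,0,14]
After op 9 (dup): stack=[19,6,6] mem=[0,6,0,14]
After op 10 (push 18): stack=[19,6,6,18] mem=[0,6,0,14]
After op 11 (push 9): stack=[19,6,6,18,9] mem=[0,6,0,14]
After op 12 (STO M3): stack=[19,6,6,18] mem=[0,6,0,9]
After op 13 (push 3): stack=[19,6,6,18,3] mem=[0,6,0,9]
After op 14 (dup): stack=[19,6,6,18,3,3] mem=[0,6,0,9]
After op 15 (swap): stack=[19,6,6,18,3,3] mem=[0,6,0,9]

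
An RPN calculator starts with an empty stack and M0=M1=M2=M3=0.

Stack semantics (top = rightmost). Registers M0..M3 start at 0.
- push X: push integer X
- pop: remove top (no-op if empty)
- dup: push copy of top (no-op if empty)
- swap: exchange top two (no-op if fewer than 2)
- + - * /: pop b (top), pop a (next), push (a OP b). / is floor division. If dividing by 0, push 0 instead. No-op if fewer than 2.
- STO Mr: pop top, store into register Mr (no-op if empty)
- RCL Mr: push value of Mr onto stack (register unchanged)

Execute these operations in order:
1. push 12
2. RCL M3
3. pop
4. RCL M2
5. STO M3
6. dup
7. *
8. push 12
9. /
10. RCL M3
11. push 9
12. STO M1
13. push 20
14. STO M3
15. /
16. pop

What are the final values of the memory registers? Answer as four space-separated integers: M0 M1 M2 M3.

After op 1 (push 12): stack=[12] mem=[0,0,0,0]
After op 2 (RCL M3): stack=[12,0] mem=[0,0,0,0]
After op 3 (pop): stack=[12] mem=[0,0,0,0]
After op 4 (RCL M2): stack=[12,0] mem=[0,0,0,0]
After op 5 (STO M3): stack=[12] mem=[0,0,0,0]
After op 6 (dup): stack=[12,12] mem=[0,0,0,0]
After op 7 (*): stack=[144] mem=[0,0,0,0]
After op 8 (push 12): stack=[144,12] mem=[0,0,0,0]
After op 9 (/): stack=[12] mem=[0,0,0,0]
After op 10 (RCL M3): stack=[12,0] mem=[0,0,0,0]
After op 11 (push 9): stack=[12,0,9] mem=[0,0,0,0]
After op 12 (STO M1): stack=[12,0] mem=[0,9,0,0]
After op 13 (push 20): stack=[12,0,20] mem=[0,9,0,0]
After op 14 (STO M3): stack=[12,0] mem=[0,9,0,20]
After op 15 (/): stack=[0] mem=[0,9,0,20]
After op 16 (pop): stack=[empty] mem=[0,9,0,20]

Answer: 0 9 0 20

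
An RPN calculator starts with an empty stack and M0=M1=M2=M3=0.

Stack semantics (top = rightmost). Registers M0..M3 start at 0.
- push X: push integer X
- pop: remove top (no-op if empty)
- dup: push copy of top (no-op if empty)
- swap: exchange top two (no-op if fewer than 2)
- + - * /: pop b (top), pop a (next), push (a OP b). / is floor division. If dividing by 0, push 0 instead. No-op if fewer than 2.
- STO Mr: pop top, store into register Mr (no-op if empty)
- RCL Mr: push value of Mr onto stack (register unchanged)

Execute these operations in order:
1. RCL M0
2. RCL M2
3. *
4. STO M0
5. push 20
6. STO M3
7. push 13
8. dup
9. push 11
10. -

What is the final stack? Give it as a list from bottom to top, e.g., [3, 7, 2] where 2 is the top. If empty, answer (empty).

After op 1 (RCL M0): stack=[0] mem=[0,0,0,0]
After op 2 (RCL M2): stack=[0,0] mem=[0,0,0,0]
After op 3 (*): stack=[0] mem=[0,0,0,0]
After op 4 (STO M0): stack=[empty] mem=[0,0,0,0]
After op 5 (push 20): stack=[20] mem=[0,0,0,0]
After op 6 (STO M3): stack=[empty] mem=[0,0,0,20]
After op 7 (push 13): stack=[13] mem=[0,0,0,20]
After op 8 (dup): stack=[13,13] mem=[0,0,0,20]
After op 9 (push 11): stack=[13,13,11] mem=[0,0,0,20]
After op 10 (-): stack=[13,2] mem=[0,0,0,20]

Answer: [13, 2]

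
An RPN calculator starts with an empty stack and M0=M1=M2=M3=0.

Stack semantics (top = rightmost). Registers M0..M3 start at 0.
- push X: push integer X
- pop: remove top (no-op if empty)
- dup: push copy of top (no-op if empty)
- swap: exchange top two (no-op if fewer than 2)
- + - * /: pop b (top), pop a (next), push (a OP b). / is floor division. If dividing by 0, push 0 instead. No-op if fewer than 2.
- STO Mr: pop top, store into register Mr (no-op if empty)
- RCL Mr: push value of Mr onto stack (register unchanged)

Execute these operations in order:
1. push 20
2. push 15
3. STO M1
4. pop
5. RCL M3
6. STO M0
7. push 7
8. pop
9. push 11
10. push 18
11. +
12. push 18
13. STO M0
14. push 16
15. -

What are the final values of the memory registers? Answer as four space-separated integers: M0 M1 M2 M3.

Answer: 18 15 0 0

Derivation:
After op 1 (push 20): stack=[20] mem=[0,0,0,0]
After op 2 (push 15): stack=[20,15] mem=[0,0,0,0]
After op 3 (STO M1): stack=[20] mem=[0,15,0,0]
After op 4 (pop): stack=[empty] mem=[0,15,0,0]
After op 5 (RCL M3): stack=[0] mem=[0,15,0,0]
After op 6 (STO M0): stack=[empty] mem=[0,15,0,0]
After op 7 (push 7): stack=[7] mem=[0,15,0,0]
After op 8 (pop): stack=[empty] mem=[0,15,0,0]
After op 9 (push 11): stack=[11] mem=[0,15,0,0]
After op 10 (push 18): stack=[11,18] mem=[0,15,0,0]
After op 11 (+): stack=[29] mem=[0,15,0,0]
After op 12 (push 18): stack=[29,18] mem=[0,15,0,0]
After op 13 (STO M0): stack=[29] mem=[18,15,0,0]
After op 14 (push 16): stack=[29,16] mem=[18,15,0,0]
After op 15 (-): stack=[13] mem=[18,15,0,0]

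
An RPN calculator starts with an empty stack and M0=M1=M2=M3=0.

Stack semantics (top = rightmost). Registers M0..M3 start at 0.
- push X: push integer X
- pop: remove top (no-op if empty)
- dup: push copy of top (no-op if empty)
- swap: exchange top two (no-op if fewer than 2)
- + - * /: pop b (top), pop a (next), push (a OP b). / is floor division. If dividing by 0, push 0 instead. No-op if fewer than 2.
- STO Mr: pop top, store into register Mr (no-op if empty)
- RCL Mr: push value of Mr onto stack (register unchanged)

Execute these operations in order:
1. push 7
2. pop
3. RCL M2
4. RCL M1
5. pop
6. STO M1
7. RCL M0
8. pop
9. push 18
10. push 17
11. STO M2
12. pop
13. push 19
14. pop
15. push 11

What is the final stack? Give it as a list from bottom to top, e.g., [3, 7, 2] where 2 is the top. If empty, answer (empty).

Answer: [11]

Derivation:
After op 1 (push 7): stack=[7] mem=[0,0,0,0]
After op 2 (pop): stack=[empty] mem=[0,0,0,0]
After op 3 (RCL M2): stack=[0] mem=[0,0,0,0]
After op 4 (RCL M1): stack=[0,0] mem=[0,0,0,0]
After op 5 (pop): stack=[0] mem=[0,0,0,0]
After op 6 (STO M1): stack=[empty] mem=[0,0,0,0]
After op 7 (RCL M0): stack=[0] mem=[0,0,0,0]
After op 8 (pop): stack=[empty] mem=[0,0,0,0]
After op 9 (push 18): stack=[18] mem=[0,0,0,0]
After op 10 (push 17): stack=[18,17] mem=[0,0,0,0]
After op 11 (STO M2): stack=[18] mem=[0,0,17,0]
After op 12 (pop): stack=[empty] mem=[0,0,17,0]
After op 13 (push 19): stack=[19] mem=[0,0,17,0]
After op 14 (pop): stack=[empty] mem=[0,0,17,0]
After op 15 (push 11): stack=[11] mem=[0,0,17,0]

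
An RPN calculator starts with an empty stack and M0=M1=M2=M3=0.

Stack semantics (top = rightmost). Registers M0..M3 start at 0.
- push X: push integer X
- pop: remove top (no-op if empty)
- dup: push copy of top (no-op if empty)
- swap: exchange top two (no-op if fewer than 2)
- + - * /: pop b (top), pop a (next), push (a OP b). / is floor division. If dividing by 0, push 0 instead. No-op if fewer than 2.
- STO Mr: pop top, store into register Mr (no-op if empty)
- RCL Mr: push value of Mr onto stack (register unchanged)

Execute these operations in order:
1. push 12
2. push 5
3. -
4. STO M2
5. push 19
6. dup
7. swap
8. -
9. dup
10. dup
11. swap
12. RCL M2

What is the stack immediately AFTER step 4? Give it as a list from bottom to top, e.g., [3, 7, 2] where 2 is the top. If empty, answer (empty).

After op 1 (push 12): stack=[12] mem=[0,0,0,0]
After op 2 (push 5): stack=[12,5] mem=[0,0,0,0]
After op 3 (-): stack=[7] mem=[0,0,0,0]
After op 4 (STO M2): stack=[empty] mem=[0,0,7,0]

(empty)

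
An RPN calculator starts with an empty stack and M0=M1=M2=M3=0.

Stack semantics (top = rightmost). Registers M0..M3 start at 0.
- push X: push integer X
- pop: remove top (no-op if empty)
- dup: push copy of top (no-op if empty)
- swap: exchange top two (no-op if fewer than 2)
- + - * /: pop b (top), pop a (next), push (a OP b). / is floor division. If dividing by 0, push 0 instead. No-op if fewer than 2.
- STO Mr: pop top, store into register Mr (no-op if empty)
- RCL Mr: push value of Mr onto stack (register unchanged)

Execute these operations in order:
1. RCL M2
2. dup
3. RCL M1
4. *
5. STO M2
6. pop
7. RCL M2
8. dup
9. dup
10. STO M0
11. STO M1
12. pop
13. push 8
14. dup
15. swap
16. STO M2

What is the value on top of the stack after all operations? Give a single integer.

After op 1 (RCL M2): stack=[0] mem=[0,0,0,0]
After op 2 (dup): stack=[0,0] mem=[0,0,0,0]
After op 3 (RCL M1): stack=[0,0,0] mem=[0,0,0,0]
After op 4 (*): stack=[0,0] mem=[0,0,0,0]
After op 5 (STO M2): stack=[0] mem=[0,0,0,0]
After op 6 (pop): stack=[empty] mem=[0,0,0,0]
After op 7 (RCL M2): stack=[0] mem=[0,0,0,0]
After op 8 (dup): stack=[0,0] mem=[0,0,0,0]
After op 9 (dup): stack=[0,0,0] mem=[0,0,0,0]
After op 10 (STO M0): stack=[0,0] mem=[0,0,0,0]
After op 11 (STO M1): stack=[0] mem=[0,0,0,0]
After op 12 (pop): stack=[empty] mem=[0,0,0,0]
After op 13 (push 8): stack=[8] mem=[0,0,0,0]
After op 14 (dup): stack=[8,8] mem=[0,0,0,0]
After op 15 (swap): stack=[8,8] mem=[0,0,0,0]
After op 16 (STO M2): stack=[8] mem=[0,0,8,0]

Answer: 8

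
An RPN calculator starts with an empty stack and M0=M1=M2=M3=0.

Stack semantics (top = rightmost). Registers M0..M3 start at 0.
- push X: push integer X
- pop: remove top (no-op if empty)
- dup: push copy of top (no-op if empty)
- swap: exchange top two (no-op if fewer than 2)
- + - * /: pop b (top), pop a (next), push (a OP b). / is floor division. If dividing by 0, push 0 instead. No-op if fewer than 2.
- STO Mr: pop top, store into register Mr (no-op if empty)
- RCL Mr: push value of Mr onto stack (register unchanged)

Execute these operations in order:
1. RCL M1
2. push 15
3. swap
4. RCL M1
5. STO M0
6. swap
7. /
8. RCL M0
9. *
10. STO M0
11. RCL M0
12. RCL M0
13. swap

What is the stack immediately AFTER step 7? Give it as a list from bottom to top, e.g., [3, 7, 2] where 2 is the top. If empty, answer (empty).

After op 1 (RCL M1): stack=[0] mem=[0,0,0,0]
After op 2 (push 15): stack=[0,15] mem=[0,0,0,0]
After op 3 (swap): stack=[15,0] mem=[0,0,0,0]
After op 4 (RCL M1): stack=[15,0,0] mem=[0,0,0,0]
After op 5 (STO M0): stack=[15,0] mem=[0,0,0,0]
After op 6 (swap): stack=[0,15] mem=[0,0,0,0]
After op 7 (/): stack=[0] mem=[0,0,0,0]

[0]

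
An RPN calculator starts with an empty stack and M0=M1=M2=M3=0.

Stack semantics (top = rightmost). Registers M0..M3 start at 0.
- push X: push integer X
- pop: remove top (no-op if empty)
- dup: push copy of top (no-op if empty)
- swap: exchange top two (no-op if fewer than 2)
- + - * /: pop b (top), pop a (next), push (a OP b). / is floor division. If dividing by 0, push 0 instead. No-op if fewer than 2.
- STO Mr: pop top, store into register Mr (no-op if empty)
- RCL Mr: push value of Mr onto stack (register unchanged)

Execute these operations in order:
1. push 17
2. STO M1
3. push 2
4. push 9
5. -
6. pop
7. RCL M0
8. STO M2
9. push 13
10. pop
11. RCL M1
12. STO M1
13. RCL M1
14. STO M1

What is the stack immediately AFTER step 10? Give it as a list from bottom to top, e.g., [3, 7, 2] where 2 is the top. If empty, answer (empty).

After op 1 (push 17): stack=[17] mem=[0,0,0,0]
After op 2 (STO M1): stack=[empty] mem=[0,17,0,0]
After op 3 (push 2): stack=[2] mem=[0,17,0,0]
After op 4 (push 9): stack=[2,9] mem=[0,17,0,0]
After op 5 (-): stack=[-7] mem=[0,17,0,0]
After op 6 (pop): stack=[empty] mem=[0,17,0,0]
After op 7 (RCL M0): stack=[0] mem=[0,17,0,0]
After op 8 (STO M2): stack=[empty] mem=[0,17,0,0]
After op 9 (push 13): stack=[13] mem=[0,17,0,0]
After op 10 (pop): stack=[empty] mem=[0,17,0,0]

(empty)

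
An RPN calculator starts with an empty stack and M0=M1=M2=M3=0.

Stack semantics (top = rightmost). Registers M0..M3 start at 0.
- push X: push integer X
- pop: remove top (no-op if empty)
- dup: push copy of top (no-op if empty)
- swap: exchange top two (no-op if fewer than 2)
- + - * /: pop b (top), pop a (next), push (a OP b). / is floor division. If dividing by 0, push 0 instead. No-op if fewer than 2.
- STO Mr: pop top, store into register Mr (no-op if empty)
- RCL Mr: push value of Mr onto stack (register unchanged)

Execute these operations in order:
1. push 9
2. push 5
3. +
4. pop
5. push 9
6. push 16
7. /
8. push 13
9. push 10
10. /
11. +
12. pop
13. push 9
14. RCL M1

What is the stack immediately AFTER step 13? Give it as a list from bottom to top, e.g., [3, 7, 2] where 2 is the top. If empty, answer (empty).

After op 1 (push 9): stack=[9] mem=[0,0,0,0]
After op 2 (push 5): stack=[9,5] mem=[0,0,0,0]
After op 3 (+): stack=[14] mem=[0,0,0,0]
After op 4 (pop): stack=[empty] mem=[0,0,0,0]
After op 5 (push 9): stack=[9] mem=[0,0,0,0]
After op 6 (push 16): stack=[9,16] mem=[0,0,0,0]
After op 7 (/): stack=[0] mem=[0,0,0,0]
After op 8 (push 13): stack=[0,13] mem=[0,0,0,0]
After op 9 (push 10): stack=[0,13,10] mem=[0,0,0,0]
After op 10 (/): stack=[0,1] mem=[0,0,0,0]
After op 11 (+): stack=[1] mem=[0,0,0,0]
After op 12 (pop): stack=[empty] mem=[0,0,0,0]
After op 13 (push 9): stack=[9] mem=[0,0,0,0]

[9]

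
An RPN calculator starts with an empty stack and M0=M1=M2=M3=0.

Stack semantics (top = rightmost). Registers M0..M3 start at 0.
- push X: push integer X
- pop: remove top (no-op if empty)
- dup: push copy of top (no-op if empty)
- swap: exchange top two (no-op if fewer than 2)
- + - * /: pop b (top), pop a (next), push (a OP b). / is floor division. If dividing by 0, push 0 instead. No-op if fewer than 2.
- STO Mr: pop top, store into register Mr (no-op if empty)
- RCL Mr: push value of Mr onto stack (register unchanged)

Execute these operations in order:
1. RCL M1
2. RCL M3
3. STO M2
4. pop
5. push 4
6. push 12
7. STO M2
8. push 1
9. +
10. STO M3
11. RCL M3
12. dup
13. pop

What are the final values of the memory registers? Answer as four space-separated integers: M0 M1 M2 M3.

After op 1 (RCL M1): stack=[0] mem=[0,0,0,0]
After op 2 (RCL M3): stack=[0,0] mem=[0,0,0,0]
After op 3 (STO M2): stack=[0] mem=[0,0,0,0]
After op 4 (pop): stack=[empty] mem=[0,0,0,0]
After op 5 (push 4): stack=[4] mem=[0,0,0,0]
After op 6 (push 12): stack=[4,12] mem=[0,0,0,0]
After op 7 (STO M2): stack=[4] mem=[0,0,12,0]
After op 8 (push 1): stack=[4,1] mem=[0,0,12,0]
After op 9 (+): stack=[5] mem=[0,0,12,0]
After op 10 (STO M3): stack=[empty] mem=[0,0,12,5]
After op 11 (RCL M3): stack=[5] mem=[0,0,12,5]
After op 12 (dup): stack=[5,5] mem=[0,0,12,5]
After op 13 (pop): stack=[5] mem=[0,0,12,5]

Answer: 0 0 12 5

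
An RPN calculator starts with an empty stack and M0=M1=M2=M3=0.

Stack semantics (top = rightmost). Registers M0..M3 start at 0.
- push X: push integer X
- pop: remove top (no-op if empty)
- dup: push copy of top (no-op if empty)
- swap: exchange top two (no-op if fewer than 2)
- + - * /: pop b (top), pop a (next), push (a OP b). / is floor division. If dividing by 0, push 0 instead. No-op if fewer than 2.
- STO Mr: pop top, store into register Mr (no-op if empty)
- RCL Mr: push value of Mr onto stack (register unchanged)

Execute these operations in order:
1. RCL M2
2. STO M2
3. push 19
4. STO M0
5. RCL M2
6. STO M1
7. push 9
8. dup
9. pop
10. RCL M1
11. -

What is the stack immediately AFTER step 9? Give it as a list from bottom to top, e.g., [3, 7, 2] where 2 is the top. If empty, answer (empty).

After op 1 (RCL M2): stack=[0] mem=[0,0,0,0]
After op 2 (STO M2): stack=[empty] mem=[0,0,0,0]
After op 3 (push 19): stack=[19] mem=[0,0,0,0]
After op 4 (STO M0): stack=[empty] mem=[19,0,0,0]
After op 5 (RCL M2): stack=[0] mem=[19,0,0,0]
After op 6 (STO M1): stack=[empty] mem=[19,0,0,0]
After op 7 (push 9): stack=[9] mem=[19,0,0,0]
After op 8 (dup): stack=[9,9] mem=[19,0,0,0]
After op 9 (pop): stack=[9] mem=[19,0,0,0]

[9]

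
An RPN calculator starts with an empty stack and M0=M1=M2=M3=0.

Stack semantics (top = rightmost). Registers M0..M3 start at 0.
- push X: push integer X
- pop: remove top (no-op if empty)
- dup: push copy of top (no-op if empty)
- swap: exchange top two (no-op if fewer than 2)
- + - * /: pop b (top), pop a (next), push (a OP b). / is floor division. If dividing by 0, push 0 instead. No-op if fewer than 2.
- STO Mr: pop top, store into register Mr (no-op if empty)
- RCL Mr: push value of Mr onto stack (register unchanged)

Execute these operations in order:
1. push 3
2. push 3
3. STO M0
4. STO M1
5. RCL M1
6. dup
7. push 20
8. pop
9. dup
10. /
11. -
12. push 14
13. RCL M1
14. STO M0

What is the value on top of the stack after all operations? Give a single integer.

After op 1 (push 3): stack=[3] mem=[0,0,0,0]
After op 2 (push 3): stack=[3,3] mem=[0,0,0,0]
After op 3 (STO M0): stack=[3] mem=[3,0,0,0]
After op 4 (STO M1): stack=[empty] mem=[3,3,0,0]
After op 5 (RCL M1): stack=[3] mem=[3,3,0,0]
After op 6 (dup): stack=[3,3] mem=[3,3,0,0]
After op 7 (push 20): stack=[3,3,20] mem=[3,3,0,0]
After op 8 (pop): stack=[3,3] mem=[3,3,0,0]
After op 9 (dup): stack=[3,3,3] mem=[3,3,0,0]
After op 10 (/): stack=[3,1] mem=[3,3,0,0]
After op 11 (-): stack=[2] mem=[3,3,0,0]
After op 12 (push 14): stack=[2,14] mem=[3,3,0,0]
After op 13 (RCL M1): stack=[2,14,3] mem=[3,3,0,0]
After op 14 (STO M0): stack=[2,14] mem=[3,3,0,0]

Answer: 14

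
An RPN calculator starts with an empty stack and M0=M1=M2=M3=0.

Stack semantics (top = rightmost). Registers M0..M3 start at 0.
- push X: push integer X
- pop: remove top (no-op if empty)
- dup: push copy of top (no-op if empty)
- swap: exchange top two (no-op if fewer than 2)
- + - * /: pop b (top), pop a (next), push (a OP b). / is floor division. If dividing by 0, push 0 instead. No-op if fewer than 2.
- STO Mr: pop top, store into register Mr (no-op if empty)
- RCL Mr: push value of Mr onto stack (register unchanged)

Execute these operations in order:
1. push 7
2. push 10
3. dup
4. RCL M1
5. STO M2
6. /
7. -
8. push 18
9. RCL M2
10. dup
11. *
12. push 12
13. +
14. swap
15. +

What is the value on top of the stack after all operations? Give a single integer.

After op 1 (push 7): stack=[7] mem=[0,0,0,0]
After op 2 (push 10): stack=[7,10] mem=[0,0,0,0]
After op 3 (dup): stack=[7,10,10] mem=[0,0,0,0]
After op 4 (RCL M1): stack=[7,10,10,0] mem=[0,0,0,0]
After op 5 (STO M2): stack=[7,10,10] mem=[0,0,0,0]
After op 6 (/): stack=[7,1] mem=[0,0,0,0]
After op 7 (-): stack=[6] mem=[0,0,0,0]
After op 8 (push 18): stack=[6,18] mem=[0,0,0,0]
After op 9 (RCL M2): stack=[6,18,0] mem=[0,0,0,0]
After op 10 (dup): stack=[6,18,0,0] mem=[0,0,0,0]
After op 11 (*): stack=[6,18,0] mem=[0,0,0,0]
After op 12 (push 12): stack=[6,18,0,12] mem=[0,0,0,0]
After op 13 (+): stack=[6,18,12] mem=[0,0,0,0]
After op 14 (swap): stack=[6,12,18] mem=[0,0,0,0]
After op 15 (+): stack=[6,30] mem=[0,0,0,0]

Answer: 30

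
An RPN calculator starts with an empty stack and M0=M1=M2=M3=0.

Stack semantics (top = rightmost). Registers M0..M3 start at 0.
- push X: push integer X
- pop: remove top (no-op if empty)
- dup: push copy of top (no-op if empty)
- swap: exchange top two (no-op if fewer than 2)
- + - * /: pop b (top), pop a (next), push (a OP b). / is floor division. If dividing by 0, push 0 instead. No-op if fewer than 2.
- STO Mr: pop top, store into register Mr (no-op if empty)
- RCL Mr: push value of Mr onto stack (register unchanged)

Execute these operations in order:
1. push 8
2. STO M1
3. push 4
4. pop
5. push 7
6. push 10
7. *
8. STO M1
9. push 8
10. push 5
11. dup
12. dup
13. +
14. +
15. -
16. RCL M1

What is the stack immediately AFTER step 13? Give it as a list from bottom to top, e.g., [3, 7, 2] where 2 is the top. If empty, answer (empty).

After op 1 (push 8): stack=[8] mem=[0,0,0,0]
After op 2 (STO M1): stack=[empty] mem=[0,8,0,0]
After op 3 (push 4): stack=[4] mem=[0,8,0,0]
After op 4 (pop): stack=[empty] mem=[0,8,0,0]
After op 5 (push 7): stack=[7] mem=[0,8,0,0]
After op 6 (push 10): stack=[7,10] mem=[0,8,0,0]
After op 7 (*): stack=[70] mem=[0,8,0,0]
After op 8 (STO M1): stack=[empty] mem=[0,70,0,0]
After op 9 (push 8): stack=[8] mem=[0,70,0,0]
After op 10 (push 5): stack=[8,5] mem=[0,70,0,0]
After op 11 (dup): stack=[8,5,5] mem=[0,70,0,0]
After op 12 (dup): stack=[8,5,5,5] mem=[0,70,0,0]
After op 13 (+): stack=[8,5,10] mem=[0,70,0,0]

[8, 5, 10]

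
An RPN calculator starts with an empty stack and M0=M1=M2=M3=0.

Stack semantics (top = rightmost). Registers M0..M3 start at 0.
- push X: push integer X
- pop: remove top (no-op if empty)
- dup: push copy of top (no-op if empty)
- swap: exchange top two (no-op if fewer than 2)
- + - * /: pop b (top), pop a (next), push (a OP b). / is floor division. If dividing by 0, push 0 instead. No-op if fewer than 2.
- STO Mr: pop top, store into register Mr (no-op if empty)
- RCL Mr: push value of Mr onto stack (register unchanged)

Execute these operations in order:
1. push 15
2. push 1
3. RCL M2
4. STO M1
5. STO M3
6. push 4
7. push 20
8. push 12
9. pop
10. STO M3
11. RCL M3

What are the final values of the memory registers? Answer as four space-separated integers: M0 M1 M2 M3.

After op 1 (push 15): stack=[15] mem=[0,0,0,0]
After op 2 (push 1): stack=[15,1] mem=[0,0,0,0]
After op 3 (RCL M2): stack=[15,1,0] mem=[0,0,0,0]
After op 4 (STO M1): stack=[15,1] mem=[0,0,0,0]
After op 5 (STO M3): stack=[15] mem=[0,0,0,1]
After op 6 (push 4): stack=[15,4] mem=[0,0,0,1]
After op 7 (push 20): stack=[15,4,20] mem=[0,0,0,1]
After op 8 (push 12): stack=[15,4,20,12] mem=[0,0,0,1]
After op 9 (pop): stack=[15,4,20] mem=[0,0,0,1]
After op 10 (STO M3): stack=[15,4] mem=[0,0,0,20]
After op 11 (RCL M3): stack=[15,4,20] mem=[0,0,0,20]

Answer: 0 0 0 20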